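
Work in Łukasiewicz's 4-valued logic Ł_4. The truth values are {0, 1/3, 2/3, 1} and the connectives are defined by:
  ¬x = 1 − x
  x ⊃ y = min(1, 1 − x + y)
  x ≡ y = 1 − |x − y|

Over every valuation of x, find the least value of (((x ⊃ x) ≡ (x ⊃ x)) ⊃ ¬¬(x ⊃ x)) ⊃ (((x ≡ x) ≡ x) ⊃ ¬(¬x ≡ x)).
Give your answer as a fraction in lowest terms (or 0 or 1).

Take x = 2/3:
x ⊃ x = 2/3 ⊃ 2/3 = 1
x ⊃ x = 2/3 ⊃ 2/3 = 1
(x ⊃ x) ≡ (x ⊃ x) = 1 ≡ 1 = 1
x ⊃ x = 2/3 ⊃ 2/3 = 1
¬(x ⊃ x) = ¬1 = 0
¬¬(x ⊃ x) = ¬0 = 1
((x ⊃ x) ≡ (x ⊃ x)) ⊃ ¬¬(x ⊃ x) = 1 ⊃ 1 = 1
x ≡ x = 2/3 ≡ 2/3 = 1
(x ≡ x) ≡ x = 1 ≡ 2/3 = 2/3
¬x = ¬2/3 = 1/3
¬x ≡ x = 1/3 ≡ 2/3 = 2/3
¬(¬x ≡ x) = ¬2/3 = 1/3
((x ≡ x) ≡ x) ⊃ ¬(¬x ≡ x) = 2/3 ⊃ 1/3 = 2/3
(((x ⊃ x) ≡ (x ⊃ x)) ⊃ ¬¬(x ⊃ x)) ⊃ (((x ≡ x) ≡ x) ⊃ ¬(¬x ≡ x)) = 1 ⊃ 2/3 = 2/3
No assignment yields a value below 2/3, so this is the minimum.

2/3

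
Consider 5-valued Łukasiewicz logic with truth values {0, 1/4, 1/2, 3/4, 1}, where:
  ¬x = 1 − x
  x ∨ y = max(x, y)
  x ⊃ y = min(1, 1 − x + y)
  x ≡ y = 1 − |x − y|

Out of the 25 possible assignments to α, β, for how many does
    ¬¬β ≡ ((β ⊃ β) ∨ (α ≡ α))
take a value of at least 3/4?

value 1: 5 assignments (counts)
value 3/4: 5 assignments (counts)
value 1/2: 5 assignments
value 1/4: 5 assignments
value 0: 5 assignments
So 10 of the 25 assignments meet the threshold.

10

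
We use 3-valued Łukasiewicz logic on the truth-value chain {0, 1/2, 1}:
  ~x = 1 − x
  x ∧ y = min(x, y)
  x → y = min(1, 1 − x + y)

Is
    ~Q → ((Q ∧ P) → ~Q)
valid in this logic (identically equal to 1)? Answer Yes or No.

Yes

P = 0, Q = 0 ↦ 1
P = 0, Q = 1/2 ↦ 1
P = 0, Q = 1 ↦ 1
P = 1/2, Q = 0 ↦ 1
P = 1/2, Q = 1/2 ↦ 1
P = 1/2, Q = 1 ↦ 1
P = 1, Q = 0 ↦ 1
P = 1, Q = 1/2 ↦ 1
P = 1, Q = 1 ↦ 1
Every assignment gives a value ≥ 1.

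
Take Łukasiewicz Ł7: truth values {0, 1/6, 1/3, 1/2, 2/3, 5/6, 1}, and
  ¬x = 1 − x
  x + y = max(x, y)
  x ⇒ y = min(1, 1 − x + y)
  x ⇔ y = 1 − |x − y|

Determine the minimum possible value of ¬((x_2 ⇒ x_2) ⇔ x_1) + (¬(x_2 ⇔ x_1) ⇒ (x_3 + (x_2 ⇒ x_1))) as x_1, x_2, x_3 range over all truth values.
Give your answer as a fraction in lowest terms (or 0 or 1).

Take x_1 = 1/3, x_2 = 1, x_3 = 0:
x_2 ⇒ x_2 = 1 ⇒ 1 = 1
(x_2 ⇒ x_2) ⇔ x_1 = 1 ⇔ 1/3 = 1/3
¬((x_2 ⇒ x_2) ⇔ x_1) = ¬1/3 = 2/3
x_2 ⇔ x_1 = 1 ⇔ 1/3 = 1/3
¬(x_2 ⇔ x_1) = ¬1/3 = 2/3
x_2 ⇒ x_1 = 1 ⇒ 1/3 = 1/3
x_3 + (x_2 ⇒ x_1) = 0 + 1/3 = 1/3
¬(x_2 ⇔ x_1) ⇒ (x_3 + (x_2 ⇒ x_1)) = 2/3 ⇒ 1/3 = 2/3
¬((x_2 ⇒ x_2) ⇔ x_1) + (¬(x_2 ⇔ x_1) ⇒ (x_3 + (x_2 ⇒ x_1))) = 2/3 + 2/3 = 2/3
No assignment yields a value below 2/3, so this is the minimum.

2/3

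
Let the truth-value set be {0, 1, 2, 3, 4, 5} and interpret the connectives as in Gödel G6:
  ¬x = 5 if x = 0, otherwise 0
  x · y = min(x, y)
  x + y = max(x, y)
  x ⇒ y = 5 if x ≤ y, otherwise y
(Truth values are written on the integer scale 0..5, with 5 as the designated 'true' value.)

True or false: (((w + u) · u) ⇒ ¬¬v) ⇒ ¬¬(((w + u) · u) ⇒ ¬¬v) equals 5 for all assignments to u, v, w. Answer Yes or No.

Yes

At u = 3, v = 5, w = 1, for instance:
w + u = 1 + 3 = 3
(w + u) · u = 3 · 3 = 3
¬v = ¬5 = 0
¬¬v = ¬0 = 5
((w + u) · u) ⇒ ¬¬v = 3 ⇒ 5 = 5
¬(((w + u) · u) ⇒ ¬¬v) = ¬5 = 0
¬¬(((w + u) · u) ⇒ ¬¬v) = ¬0 = 5
(((w + u) · u) ⇒ ¬¬v) ⇒ ¬¬(((w + u) · u) ⇒ ¬¬v) = 5 ⇒ 5 = 5
and checking the remaining 215 assignments likewise gives ≥ 5 in every case.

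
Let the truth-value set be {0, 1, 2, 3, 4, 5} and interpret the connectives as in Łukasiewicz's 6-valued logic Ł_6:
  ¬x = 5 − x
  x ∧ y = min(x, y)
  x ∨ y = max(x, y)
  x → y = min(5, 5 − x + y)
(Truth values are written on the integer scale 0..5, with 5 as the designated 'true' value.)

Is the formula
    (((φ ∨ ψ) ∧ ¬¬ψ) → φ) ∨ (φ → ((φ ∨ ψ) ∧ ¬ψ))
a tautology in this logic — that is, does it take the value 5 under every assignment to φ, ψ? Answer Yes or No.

Counterexample: take φ = 1, ψ = 5.
φ ∨ ψ = 1 ∨ 5 = 5
¬ψ = ¬5 = 0
¬¬ψ = ¬0 = 5
(φ ∨ ψ) ∧ ¬¬ψ = 5 ∧ 5 = 5
((φ ∨ ψ) ∧ ¬¬ψ) → φ = 5 → 1 = 1
φ ∨ ψ = 1 ∨ 5 = 5
¬ψ = ¬5 = 0
(φ ∨ ψ) ∧ ¬ψ = 5 ∧ 0 = 0
φ → ((φ ∨ ψ) ∧ ¬ψ) = 1 → 0 = 4
(((φ ∨ ψ) ∧ ¬¬ψ) → φ) ∨ (φ → ((φ ∨ ψ) ∧ ¬ψ)) = 1 ∨ 4 = 4
This gives 4 ≠ 5.

No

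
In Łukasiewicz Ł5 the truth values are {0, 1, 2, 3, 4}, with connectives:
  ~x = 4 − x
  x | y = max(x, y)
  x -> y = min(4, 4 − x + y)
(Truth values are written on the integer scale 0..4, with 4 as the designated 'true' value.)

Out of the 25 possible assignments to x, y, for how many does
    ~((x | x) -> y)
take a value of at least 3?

value 4: 1 assignment (counts)
value 3: 2 assignments (counts)
value 2: 3 assignments
value 1: 4 assignments
value 0: 15 assignments
So 3 of the 25 assignments meet the threshold.

3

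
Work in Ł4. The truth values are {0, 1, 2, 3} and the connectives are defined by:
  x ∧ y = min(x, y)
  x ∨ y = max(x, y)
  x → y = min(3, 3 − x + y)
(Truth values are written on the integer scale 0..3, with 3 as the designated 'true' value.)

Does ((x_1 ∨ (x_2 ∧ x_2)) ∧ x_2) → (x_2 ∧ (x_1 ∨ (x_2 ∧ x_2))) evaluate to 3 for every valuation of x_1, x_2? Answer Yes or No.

x_1 = 0, x_2 = 0 ↦ 3
x_1 = 0, x_2 = 1 ↦ 3
x_1 = 0, x_2 = 2 ↦ 3
x_1 = 0, x_2 = 3 ↦ 3
x_1 = 1, x_2 = 0 ↦ 3
x_1 = 1, x_2 = 1 ↦ 3
x_1 = 1, x_2 = 2 ↦ 3
x_1 = 1, x_2 = 3 ↦ 3
x_1 = 2, x_2 = 0 ↦ 3
x_1 = 2, x_2 = 1 ↦ 3
x_1 = 2, x_2 = 2 ↦ 3
x_1 = 2, x_2 = 3 ↦ 3
x_1 = 3, x_2 = 0 ↦ 3
x_1 = 3, x_2 = 1 ↦ 3
x_1 = 3, x_2 = 2 ↦ 3
x_1 = 3, x_2 = 3 ↦ 3
Every assignment gives a value ≥ 3.

Yes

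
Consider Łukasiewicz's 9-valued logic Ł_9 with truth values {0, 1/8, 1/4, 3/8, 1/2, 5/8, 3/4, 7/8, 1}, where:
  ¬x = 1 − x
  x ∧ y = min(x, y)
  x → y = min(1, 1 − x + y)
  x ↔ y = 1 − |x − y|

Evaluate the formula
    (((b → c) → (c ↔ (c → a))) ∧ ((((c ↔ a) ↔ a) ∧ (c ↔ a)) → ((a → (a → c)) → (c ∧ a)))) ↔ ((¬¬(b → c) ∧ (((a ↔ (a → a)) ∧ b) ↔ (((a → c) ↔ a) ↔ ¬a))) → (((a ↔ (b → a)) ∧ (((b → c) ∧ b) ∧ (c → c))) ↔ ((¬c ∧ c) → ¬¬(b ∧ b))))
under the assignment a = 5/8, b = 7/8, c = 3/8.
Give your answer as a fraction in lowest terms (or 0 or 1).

5/8

b → c = 7/8 → 3/8 = 1/2
c → a = 3/8 → 5/8 = 1
c ↔ (c → a) = 3/8 ↔ 1 = 3/8
(b → c) → (c ↔ (c → a)) = 1/2 → 3/8 = 7/8
c ↔ a = 3/8 ↔ 5/8 = 3/4
(c ↔ a) ↔ a = 3/4 ↔ 5/8 = 7/8
c ↔ a = 3/8 ↔ 5/8 = 3/4
((c ↔ a) ↔ a) ∧ (c ↔ a) = 7/8 ∧ 3/4 = 3/4
a → c = 5/8 → 3/8 = 3/4
a → (a → c) = 5/8 → 3/4 = 1
c ∧ a = 3/8 ∧ 5/8 = 3/8
(a → (a → c)) → (c ∧ a) = 1 → 3/8 = 3/8
(((c ↔ a) ↔ a) ∧ (c ↔ a)) → ((a → (a → c)) → (c ∧ a)) = 3/4 → 3/8 = 5/8
((b → c) → (c ↔ (c → a))) ∧ ((((c ↔ a) ↔ a) ∧ (c ↔ a)) → ((a → (a → c)) → (c ∧ a))) = 7/8 ∧ 5/8 = 5/8
b → c = 7/8 → 3/8 = 1/2
¬(b → c) = ¬1/2 = 1/2
¬¬(b → c) = ¬1/2 = 1/2
a → a = 5/8 → 5/8 = 1
a ↔ (a → a) = 5/8 ↔ 1 = 5/8
(a ↔ (a → a)) ∧ b = 5/8 ∧ 7/8 = 5/8
a → c = 5/8 → 3/8 = 3/4
(a → c) ↔ a = 3/4 ↔ 5/8 = 7/8
¬a = ¬5/8 = 3/8
((a → c) ↔ a) ↔ ¬a = 7/8 ↔ 3/8 = 1/2
((a ↔ (a → a)) ∧ b) ↔ (((a → c) ↔ a) ↔ ¬a) = 5/8 ↔ 1/2 = 7/8
¬¬(b → c) ∧ (((a ↔ (a → a)) ∧ b) ↔ (((a → c) ↔ a) ↔ ¬a)) = 1/2 ∧ 7/8 = 1/2
b → a = 7/8 → 5/8 = 3/4
a ↔ (b → a) = 5/8 ↔ 3/4 = 7/8
b → c = 7/8 → 3/8 = 1/2
(b → c) ∧ b = 1/2 ∧ 7/8 = 1/2
c → c = 3/8 → 3/8 = 1
((b → c) ∧ b) ∧ (c → c) = 1/2 ∧ 1 = 1/2
(a ↔ (b → a)) ∧ (((b → c) ∧ b) ∧ (c → c)) = 7/8 ∧ 1/2 = 1/2
¬c = ¬3/8 = 5/8
¬c ∧ c = 5/8 ∧ 3/8 = 3/8
b ∧ b = 7/8 ∧ 7/8 = 7/8
¬(b ∧ b) = ¬7/8 = 1/8
¬¬(b ∧ b) = ¬1/8 = 7/8
(¬c ∧ c) → ¬¬(b ∧ b) = 3/8 → 7/8 = 1
((a ↔ (b → a)) ∧ (((b → c) ∧ b) ∧ (c → c))) ↔ ((¬c ∧ c) → ¬¬(b ∧ b)) = 1/2 ↔ 1 = 1/2
(¬¬(b → c) ∧ (((a ↔ (a → a)) ∧ b) ↔ (((a → c) ↔ a) ↔ ¬a))) → (((a ↔ (b → a)) ∧ (((b → c) ∧ b) ∧ (c → c))) ↔ ((¬c ∧ c) → ¬¬(b ∧ b))) = 1/2 → 1/2 = 1
(((b → c) → (c ↔ (c → a))) ∧ ((((c ↔ a) ↔ a) ∧ (c ↔ a)) → ((a → (a → c)) → (c ∧ a)))) ↔ ((¬¬(b → c) ∧ (((a ↔ (a → a)) ∧ b) ↔ (((a → c) ↔ a) ↔ ¬a))) → (((a ↔ (b → a)) ∧ (((b → c) ∧ b) ∧ (c → c))) ↔ ((¬c ∧ c) → ¬¬(b ∧ b)))) = 5/8 ↔ 1 = 5/8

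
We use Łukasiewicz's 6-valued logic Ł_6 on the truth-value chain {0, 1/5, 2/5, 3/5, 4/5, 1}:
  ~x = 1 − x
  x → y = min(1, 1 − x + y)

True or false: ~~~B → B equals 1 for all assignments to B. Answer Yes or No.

Counterexample: take B = 0.
~B = ~0 = 1
~~B = ~1 = 0
~~~B = ~0 = 1
~~~B → B = 1 → 0 = 0
This gives 0 ≠ 1.

No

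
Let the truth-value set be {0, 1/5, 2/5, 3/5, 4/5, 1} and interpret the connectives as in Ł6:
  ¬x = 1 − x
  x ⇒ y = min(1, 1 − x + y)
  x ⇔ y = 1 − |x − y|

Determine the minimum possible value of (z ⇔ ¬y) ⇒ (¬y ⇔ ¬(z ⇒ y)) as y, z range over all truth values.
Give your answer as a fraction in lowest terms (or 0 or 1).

3/5

Take y = 2/5, z = 2/5:
¬y = ¬2/5 = 3/5
z ⇔ ¬y = 2/5 ⇔ 3/5 = 4/5
¬y = ¬2/5 = 3/5
z ⇒ y = 2/5 ⇒ 2/5 = 1
¬(z ⇒ y) = ¬1 = 0
¬y ⇔ ¬(z ⇒ y) = 3/5 ⇔ 0 = 2/5
(z ⇔ ¬y) ⇒ (¬y ⇔ ¬(z ⇒ y)) = 4/5 ⇒ 2/5 = 3/5
No assignment yields a value below 3/5, so this is the minimum.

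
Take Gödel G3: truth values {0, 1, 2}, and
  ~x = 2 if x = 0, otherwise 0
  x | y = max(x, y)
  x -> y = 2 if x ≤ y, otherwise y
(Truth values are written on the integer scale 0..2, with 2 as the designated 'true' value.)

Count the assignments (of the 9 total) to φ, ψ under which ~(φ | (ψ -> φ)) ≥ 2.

2

φ = 0, ψ = 0 ↦ 0  <
φ = 0, ψ = 1 ↦ 2  ≥
φ = 0, ψ = 2 ↦ 2  ≥
φ = 1, ψ = 0 ↦ 0  <
φ = 1, ψ = 1 ↦ 0  <
φ = 1, ψ = 2 ↦ 0  <
φ = 2, ψ = 0 ↦ 0  <
φ = 2, ψ = 1 ↦ 0  <
φ = 2, ψ = 2 ↦ 0  <
So 2 of the 9 assignments meet the threshold.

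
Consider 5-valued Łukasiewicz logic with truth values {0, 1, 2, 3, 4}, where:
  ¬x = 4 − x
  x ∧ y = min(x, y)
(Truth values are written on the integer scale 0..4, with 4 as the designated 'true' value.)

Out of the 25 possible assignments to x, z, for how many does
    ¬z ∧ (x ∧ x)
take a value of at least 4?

value 4: 1 assignment (counts)
value 3: 3 assignments
value 2: 5 assignments
value 1: 7 assignments
value 0: 9 assignments
So 1 of the 25 assignments meets the threshold.

1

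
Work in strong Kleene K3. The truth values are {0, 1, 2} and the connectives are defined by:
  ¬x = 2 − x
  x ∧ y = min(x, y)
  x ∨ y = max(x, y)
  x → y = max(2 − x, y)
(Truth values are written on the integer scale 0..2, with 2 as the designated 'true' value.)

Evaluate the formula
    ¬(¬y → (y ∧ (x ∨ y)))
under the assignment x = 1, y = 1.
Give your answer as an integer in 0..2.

1

¬y = ¬1 = 1
x ∨ y = 1 ∨ 1 = 1
y ∧ (x ∨ y) = 1 ∧ 1 = 1
¬y → (y ∧ (x ∨ y)) = 1 → 1 = 1
¬(¬y → (y ∧ (x ∨ y))) = ¬1 = 1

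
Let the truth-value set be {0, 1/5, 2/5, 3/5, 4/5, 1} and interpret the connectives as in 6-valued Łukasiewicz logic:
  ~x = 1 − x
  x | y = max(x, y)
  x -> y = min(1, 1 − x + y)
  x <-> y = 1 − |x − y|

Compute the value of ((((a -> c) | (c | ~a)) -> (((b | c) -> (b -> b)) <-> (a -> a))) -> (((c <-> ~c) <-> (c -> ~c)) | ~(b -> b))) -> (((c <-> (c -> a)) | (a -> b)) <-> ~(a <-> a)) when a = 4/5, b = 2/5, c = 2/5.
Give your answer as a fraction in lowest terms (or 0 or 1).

a -> c = 4/5 -> 2/5 = 3/5
~a = ~4/5 = 1/5
c | ~a = 2/5 | 1/5 = 2/5
(a -> c) | (c | ~a) = 3/5 | 2/5 = 3/5
b | c = 2/5 | 2/5 = 2/5
b -> b = 2/5 -> 2/5 = 1
(b | c) -> (b -> b) = 2/5 -> 1 = 1
a -> a = 4/5 -> 4/5 = 1
((b | c) -> (b -> b)) <-> (a -> a) = 1 <-> 1 = 1
((a -> c) | (c | ~a)) -> (((b | c) -> (b -> b)) <-> (a -> a)) = 3/5 -> 1 = 1
~c = ~2/5 = 3/5
c <-> ~c = 2/5 <-> 3/5 = 4/5
~c = ~2/5 = 3/5
c -> ~c = 2/5 -> 3/5 = 1
(c <-> ~c) <-> (c -> ~c) = 4/5 <-> 1 = 4/5
b -> b = 2/5 -> 2/5 = 1
~(b -> b) = ~1 = 0
((c <-> ~c) <-> (c -> ~c)) | ~(b -> b) = 4/5 | 0 = 4/5
(((a -> c) | (c | ~a)) -> (((b | c) -> (b -> b)) <-> (a -> a))) -> (((c <-> ~c) <-> (c -> ~c)) | ~(b -> b)) = 1 -> 4/5 = 4/5
c -> a = 2/5 -> 4/5 = 1
c <-> (c -> a) = 2/5 <-> 1 = 2/5
a -> b = 4/5 -> 2/5 = 3/5
(c <-> (c -> a)) | (a -> b) = 2/5 | 3/5 = 3/5
a <-> a = 4/5 <-> 4/5 = 1
~(a <-> a) = ~1 = 0
((c <-> (c -> a)) | (a -> b)) <-> ~(a <-> a) = 3/5 <-> 0 = 2/5
((((a -> c) | (c | ~a)) -> (((b | c) -> (b -> b)) <-> (a -> a))) -> (((c <-> ~c) <-> (c -> ~c)) | ~(b -> b))) -> (((c <-> (c -> a)) | (a -> b)) <-> ~(a <-> a)) = 4/5 -> 2/5 = 3/5

3/5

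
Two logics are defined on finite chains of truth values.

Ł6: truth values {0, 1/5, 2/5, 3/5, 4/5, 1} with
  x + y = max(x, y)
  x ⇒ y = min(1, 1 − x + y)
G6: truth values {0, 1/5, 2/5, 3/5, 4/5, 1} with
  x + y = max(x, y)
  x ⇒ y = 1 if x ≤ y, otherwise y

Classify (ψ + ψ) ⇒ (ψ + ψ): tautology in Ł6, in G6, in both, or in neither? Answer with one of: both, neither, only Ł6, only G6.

both

In Ł6: every assignment gives 1 — tautology.
In G6: every assignment gives 1 — tautology.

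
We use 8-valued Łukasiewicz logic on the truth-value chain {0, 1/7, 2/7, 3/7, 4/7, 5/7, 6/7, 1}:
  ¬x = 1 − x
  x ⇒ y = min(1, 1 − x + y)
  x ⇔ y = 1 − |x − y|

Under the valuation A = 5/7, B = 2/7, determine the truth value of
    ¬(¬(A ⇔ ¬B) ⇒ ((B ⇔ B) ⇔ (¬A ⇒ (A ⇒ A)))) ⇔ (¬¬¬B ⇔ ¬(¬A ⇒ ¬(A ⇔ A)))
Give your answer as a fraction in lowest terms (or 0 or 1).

3/7

¬B = ¬2/7 = 5/7
A ⇔ ¬B = 5/7 ⇔ 5/7 = 1
¬(A ⇔ ¬B) = ¬1 = 0
B ⇔ B = 2/7 ⇔ 2/7 = 1
¬A = ¬5/7 = 2/7
A ⇒ A = 5/7 ⇒ 5/7 = 1
¬A ⇒ (A ⇒ A) = 2/7 ⇒ 1 = 1
(B ⇔ B) ⇔ (¬A ⇒ (A ⇒ A)) = 1 ⇔ 1 = 1
¬(A ⇔ ¬B) ⇒ ((B ⇔ B) ⇔ (¬A ⇒ (A ⇒ A))) = 0 ⇒ 1 = 1
¬(¬(A ⇔ ¬B) ⇒ ((B ⇔ B) ⇔ (¬A ⇒ (A ⇒ A)))) = ¬1 = 0
¬B = ¬2/7 = 5/7
¬¬B = ¬5/7 = 2/7
¬¬¬B = ¬2/7 = 5/7
¬A = ¬5/7 = 2/7
A ⇔ A = 5/7 ⇔ 5/7 = 1
¬(A ⇔ A) = ¬1 = 0
¬A ⇒ ¬(A ⇔ A) = 2/7 ⇒ 0 = 5/7
¬(¬A ⇒ ¬(A ⇔ A)) = ¬5/7 = 2/7
¬¬¬B ⇔ ¬(¬A ⇒ ¬(A ⇔ A)) = 5/7 ⇔ 2/7 = 4/7
¬(¬(A ⇔ ¬B) ⇒ ((B ⇔ B) ⇔ (¬A ⇒ (A ⇒ A)))) ⇔ (¬¬¬B ⇔ ¬(¬A ⇒ ¬(A ⇔ A))) = 0 ⇔ 4/7 = 3/7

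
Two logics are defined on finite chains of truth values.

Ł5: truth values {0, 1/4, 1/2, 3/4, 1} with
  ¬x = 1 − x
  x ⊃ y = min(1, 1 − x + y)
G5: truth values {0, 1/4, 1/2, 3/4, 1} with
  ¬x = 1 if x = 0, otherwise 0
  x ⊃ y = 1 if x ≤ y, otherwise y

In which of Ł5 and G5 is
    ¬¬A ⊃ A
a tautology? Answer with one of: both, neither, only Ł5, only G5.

In Ł5: every assignment gives 1 — tautology.
In G5: at A = 1/4 the value is 1/4 — not a tautology.

only Ł5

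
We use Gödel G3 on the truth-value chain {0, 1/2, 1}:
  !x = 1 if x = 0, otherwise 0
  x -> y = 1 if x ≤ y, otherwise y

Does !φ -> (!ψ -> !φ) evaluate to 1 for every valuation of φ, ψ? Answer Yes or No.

φ = 0, ψ = 0 ↦ 1
φ = 0, ψ = 1/2 ↦ 1
φ = 0, ψ = 1 ↦ 1
φ = 1/2, ψ = 0 ↦ 1
φ = 1/2, ψ = 1/2 ↦ 1
φ = 1/2, ψ = 1 ↦ 1
φ = 1, ψ = 0 ↦ 1
φ = 1, ψ = 1/2 ↦ 1
φ = 1, ψ = 1 ↦ 1
Every assignment gives a value ≥ 1.

Yes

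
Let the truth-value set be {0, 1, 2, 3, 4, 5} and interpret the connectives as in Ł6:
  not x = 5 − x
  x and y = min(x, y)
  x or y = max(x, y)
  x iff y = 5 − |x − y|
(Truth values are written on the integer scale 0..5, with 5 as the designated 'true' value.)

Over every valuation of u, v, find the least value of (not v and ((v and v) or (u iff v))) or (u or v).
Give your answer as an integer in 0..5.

Take u = 0, v = 2:
not v = not 2 = 3
v and v = 2 and 2 = 2
u iff v = 0 iff 2 = 3
(v and v) or (u iff v) = 2 or 3 = 3
not v and ((v and v) or (u iff v)) = 3 and 3 = 3
u or v = 0 or 2 = 2
(not v and ((v and v) or (u iff v))) or (u or v) = 3 or 2 = 3
No assignment yields a value below 3, so this is the minimum.

3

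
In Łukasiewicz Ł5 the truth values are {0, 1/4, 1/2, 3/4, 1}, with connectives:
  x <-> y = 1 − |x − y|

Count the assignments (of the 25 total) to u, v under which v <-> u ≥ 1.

5

value 1: 5 assignments (counts)
value 3/4: 8 assignments
value 1/2: 6 assignments
value 1/4: 4 assignments
value 0: 2 assignments
So 5 of the 25 assignments meet the threshold.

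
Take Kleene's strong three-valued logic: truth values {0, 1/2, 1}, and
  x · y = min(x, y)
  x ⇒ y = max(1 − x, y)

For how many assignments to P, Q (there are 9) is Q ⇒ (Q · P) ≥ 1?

P = 0, Q = 0 ↦ 1  ≥
P = 0, Q = 1/2 ↦ 1/2  <
P = 0, Q = 1 ↦ 0  <
P = 1/2, Q = 0 ↦ 1  ≥
P = 1/2, Q = 1/2 ↦ 1/2  <
P = 1/2, Q = 1 ↦ 1/2  <
P = 1, Q = 0 ↦ 1  ≥
P = 1, Q = 1/2 ↦ 1/2  <
P = 1, Q = 1 ↦ 1  ≥
So 4 of the 9 assignments meet the threshold.

4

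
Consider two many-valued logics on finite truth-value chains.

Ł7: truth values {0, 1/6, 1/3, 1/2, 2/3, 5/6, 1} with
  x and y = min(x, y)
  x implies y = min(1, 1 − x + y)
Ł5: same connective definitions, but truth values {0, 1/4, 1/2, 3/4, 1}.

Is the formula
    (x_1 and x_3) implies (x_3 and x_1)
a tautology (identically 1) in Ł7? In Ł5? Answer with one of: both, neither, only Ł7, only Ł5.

In Ł7: every assignment gives 1 — tautology.
In Ł5: every assignment gives 1 — tautology.

both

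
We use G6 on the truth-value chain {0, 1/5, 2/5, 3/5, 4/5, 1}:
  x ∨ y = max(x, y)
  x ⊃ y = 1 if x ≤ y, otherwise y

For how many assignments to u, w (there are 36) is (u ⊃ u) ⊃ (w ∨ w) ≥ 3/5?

18

value 1: 6 assignments (counts)
value 4/5: 6 assignments (counts)
value 3/5: 6 assignments (counts)
value 2/5: 6 assignments
value 1/5: 6 assignments
value 0: 6 assignments
So 18 of the 36 assignments meet the threshold.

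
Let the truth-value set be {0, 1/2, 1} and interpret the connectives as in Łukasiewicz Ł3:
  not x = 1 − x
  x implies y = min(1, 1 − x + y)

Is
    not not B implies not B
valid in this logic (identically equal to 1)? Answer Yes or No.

No

Counterexample: take B = 1.
not B = not 1 = 0
not not B = not 0 = 1
not B = not 1 = 0
not not B implies not B = 1 implies 0 = 0
This gives 0 ≠ 1.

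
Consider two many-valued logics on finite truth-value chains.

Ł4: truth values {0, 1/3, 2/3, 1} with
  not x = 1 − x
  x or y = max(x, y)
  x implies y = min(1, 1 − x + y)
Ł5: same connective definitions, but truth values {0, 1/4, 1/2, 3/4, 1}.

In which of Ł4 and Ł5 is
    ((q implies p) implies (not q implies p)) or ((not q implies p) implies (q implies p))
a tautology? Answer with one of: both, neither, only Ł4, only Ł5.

both

In Ł4: every assignment gives 1 — tautology.
In Ł5: every assignment gives 1 — tautology.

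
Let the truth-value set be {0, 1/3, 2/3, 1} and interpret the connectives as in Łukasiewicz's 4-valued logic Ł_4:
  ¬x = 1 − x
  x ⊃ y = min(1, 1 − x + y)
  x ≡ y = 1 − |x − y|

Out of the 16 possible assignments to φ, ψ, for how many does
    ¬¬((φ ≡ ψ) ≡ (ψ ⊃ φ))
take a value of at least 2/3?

13

φ = 0, ψ = 0 ↦ 1  ≥
φ = 0, ψ = 1/3 ↦ 1  ≥
φ = 0, ψ = 2/3 ↦ 1  ≥
φ = 0, ψ = 1 ↦ 1  ≥
φ = 1/3, ψ = 0 ↦ 2/3  ≥
φ = 1/3, ψ = 1/3 ↦ 1  ≥
φ = 1/3, ψ = 2/3 ↦ 1  ≥
φ = 1/3, ψ = 1 ↦ 1  ≥
φ = 2/3, ψ = 0 ↦ 1/3  <
φ = 2/3, ψ = 1/3 ↦ 2/3  ≥
φ = 2/3, ψ = 2/3 ↦ 1  ≥
φ = 2/3, ψ = 1 ↦ 1  ≥
φ = 1, ψ = 0 ↦ 0  <
φ = 1, ψ = 1/3 ↦ 1/3  <
φ = 1, ψ = 2/3 ↦ 2/3  ≥
φ = 1, ψ = 1 ↦ 1  ≥
So 13 of the 16 assignments meet the threshold.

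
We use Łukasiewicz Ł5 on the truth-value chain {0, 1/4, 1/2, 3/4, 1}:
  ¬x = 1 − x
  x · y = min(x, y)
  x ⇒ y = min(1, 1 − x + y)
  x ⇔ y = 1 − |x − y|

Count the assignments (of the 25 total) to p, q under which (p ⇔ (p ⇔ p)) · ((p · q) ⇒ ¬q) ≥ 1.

value 1: 3 assignments (counts)
value 3/4: 3 assignments
value 1/2: 7 assignments
value 1/4: 6 assignments
value 0: 6 assignments
So 3 of the 25 assignments meet the threshold.

3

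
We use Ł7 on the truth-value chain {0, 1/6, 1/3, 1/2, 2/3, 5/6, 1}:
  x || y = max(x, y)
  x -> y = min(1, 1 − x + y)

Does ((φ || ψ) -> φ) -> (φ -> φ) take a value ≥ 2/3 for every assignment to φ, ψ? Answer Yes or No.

Yes

At φ = 1/3, ψ = 0, for instance:
φ || ψ = 1/3 || 0 = 1/3
(φ || ψ) -> φ = 1/3 -> 1/3 = 1
φ -> φ = 1/3 -> 1/3 = 1
((φ || ψ) -> φ) -> (φ -> φ) = 1 -> 1 = 1
and checking the remaining 48 assignments likewise gives ≥ 2/3 in every case.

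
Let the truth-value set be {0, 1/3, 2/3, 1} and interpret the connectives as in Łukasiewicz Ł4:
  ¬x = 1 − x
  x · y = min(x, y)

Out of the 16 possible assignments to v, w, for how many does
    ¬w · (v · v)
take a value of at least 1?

1

v = 0, w = 0 ↦ 0  <
v = 0, w = 1/3 ↦ 0  <
v = 0, w = 2/3 ↦ 0  <
v = 0, w = 1 ↦ 0  <
v = 1/3, w = 0 ↦ 1/3  <
v = 1/3, w = 1/3 ↦ 1/3  <
v = 1/3, w = 2/3 ↦ 1/3  <
v = 1/3, w = 1 ↦ 0  <
v = 2/3, w = 0 ↦ 2/3  <
v = 2/3, w = 1/3 ↦ 2/3  <
v = 2/3, w = 2/3 ↦ 1/3  <
v = 2/3, w = 1 ↦ 0  <
v = 1, w = 0 ↦ 1  ≥
v = 1, w = 1/3 ↦ 2/3  <
v = 1, w = 2/3 ↦ 1/3  <
v = 1, w = 1 ↦ 0  <
So 1 of the 16 assignments meets the threshold.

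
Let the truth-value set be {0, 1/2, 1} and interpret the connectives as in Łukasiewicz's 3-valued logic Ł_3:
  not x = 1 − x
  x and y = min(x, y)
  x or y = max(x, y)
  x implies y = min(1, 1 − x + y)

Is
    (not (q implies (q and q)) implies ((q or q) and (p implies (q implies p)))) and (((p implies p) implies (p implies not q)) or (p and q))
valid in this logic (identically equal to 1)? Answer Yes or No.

Counterexample: take p = 1/2, q = 1.
q and q = 1 and 1 = 1
q implies (q and q) = 1 implies 1 = 1
not (q implies (q and q)) = not 1 = 0
q or q = 1 or 1 = 1
q implies p = 1 implies 1/2 = 1/2
p implies (q implies p) = 1/2 implies 1/2 = 1
(q or q) and (p implies (q implies p)) = 1 and 1 = 1
not (q implies (q and q)) implies ((q or q) and (p implies (q implies p))) = 0 implies 1 = 1
p implies p = 1/2 implies 1/2 = 1
not q = not 1 = 0
p implies not q = 1/2 implies 0 = 1/2
(p implies p) implies (p implies not q) = 1 implies 1/2 = 1/2
p and q = 1/2 and 1 = 1/2
((p implies p) implies (p implies not q)) or (p and q) = 1/2 or 1/2 = 1/2
(not (q implies (q and q)) implies ((q or q) and (p implies (q implies p)))) and (((p implies p) implies (p implies not q)) or (p and q)) = 1 and 1/2 = 1/2
This gives 1/2 ≠ 1.

No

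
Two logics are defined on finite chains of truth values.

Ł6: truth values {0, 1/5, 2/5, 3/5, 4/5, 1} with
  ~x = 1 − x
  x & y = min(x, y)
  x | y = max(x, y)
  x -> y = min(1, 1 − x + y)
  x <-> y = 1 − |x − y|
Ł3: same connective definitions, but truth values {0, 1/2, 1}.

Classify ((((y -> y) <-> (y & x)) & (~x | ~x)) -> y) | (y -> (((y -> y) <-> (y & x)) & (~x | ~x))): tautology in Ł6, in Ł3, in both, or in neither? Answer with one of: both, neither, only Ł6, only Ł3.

In Ł6: every assignment gives 1 — tautology.
In Ł3: every assignment gives 1 — tautology.

both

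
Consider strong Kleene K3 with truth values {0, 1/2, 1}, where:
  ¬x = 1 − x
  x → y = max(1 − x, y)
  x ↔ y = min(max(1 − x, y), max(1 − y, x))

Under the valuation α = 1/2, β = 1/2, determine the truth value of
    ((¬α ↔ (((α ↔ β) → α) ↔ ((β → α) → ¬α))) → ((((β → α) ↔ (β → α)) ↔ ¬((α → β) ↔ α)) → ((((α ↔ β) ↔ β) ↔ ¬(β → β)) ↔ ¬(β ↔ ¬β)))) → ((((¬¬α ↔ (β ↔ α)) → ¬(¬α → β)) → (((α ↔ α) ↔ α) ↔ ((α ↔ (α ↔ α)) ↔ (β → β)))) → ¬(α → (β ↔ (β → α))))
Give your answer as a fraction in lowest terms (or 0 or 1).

¬α = ¬1/2 = 1/2
α ↔ β = 1/2 ↔ 1/2 = 1/2
(α ↔ β) → α = 1/2 → 1/2 = 1/2
β → α = 1/2 → 1/2 = 1/2
¬α = ¬1/2 = 1/2
(β → α) → ¬α = 1/2 → 1/2 = 1/2
((α ↔ β) → α) ↔ ((β → α) → ¬α) = 1/2 ↔ 1/2 = 1/2
¬α ↔ (((α ↔ β) → α) ↔ ((β → α) → ¬α)) = 1/2 ↔ 1/2 = 1/2
β → α = 1/2 → 1/2 = 1/2
β → α = 1/2 → 1/2 = 1/2
(β → α) ↔ (β → α) = 1/2 ↔ 1/2 = 1/2
α → β = 1/2 → 1/2 = 1/2
(α → β) ↔ α = 1/2 ↔ 1/2 = 1/2
¬((α → β) ↔ α) = ¬1/2 = 1/2
((β → α) ↔ (β → α)) ↔ ¬((α → β) ↔ α) = 1/2 ↔ 1/2 = 1/2
α ↔ β = 1/2 ↔ 1/2 = 1/2
(α ↔ β) ↔ β = 1/2 ↔ 1/2 = 1/2
β → β = 1/2 → 1/2 = 1/2
¬(β → β) = ¬1/2 = 1/2
((α ↔ β) ↔ β) ↔ ¬(β → β) = 1/2 ↔ 1/2 = 1/2
¬β = ¬1/2 = 1/2
β ↔ ¬β = 1/2 ↔ 1/2 = 1/2
¬(β ↔ ¬β) = ¬1/2 = 1/2
(((α ↔ β) ↔ β) ↔ ¬(β → β)) ↔ ¬(β ↔ ¬β) = 1/2 ↔ 1/2 = 1/2
(((β → α) ↔ (β → α)) ↔ ¬((α → β) ↔ α)) → ((((α ↔ β) ↔ β) ↔ ¬(β → β)) ↔ ¬(β ↔ ¬β)) = 1/2 → 1/2 = 1/2
(¬α ↔ (((α ↔ β) → α) ↔ ((β → α) → ¬α))) → ((((β → α) ↔ (β → α)) ↔ ¬((α → β) ↔ α)) → ((((α ↔ β) ↔ β) ↔ ¬(β → β)) ↔ ¬(β ↔ ¬β))) = 1/2 → 1/2 = 1/2
¬α = ¬1/2 = 1/2
¬¬α = ¬1/2 = 1/2
β ↔ α = 1/2 ↔ 1/2 = 1/2
¬¬α ↔ (β ↔ α) = 1/2 ↔ 1/2 = 1/2
¬α = ¬1/2 = 1/2
¬α → β = 1/2 → 1/2 = 1/2
¬(¬α → β) = ¬1/2 = 1/2
(¬¬α ↔ (β ↔ α)) → ¬(¬α → β) = 1/2 → 1/2 = 1/2
α ↔ α = 1/2 ↔ 1/2 = 1/2
(α ↔ α) ↔ α = 1/2 ↔ 1/2 = 1/2
α ↔ α = 1/2 ↔ 1/2 = 1/2
α ↔ (α ↔ α) = 1/2 ↔ 1/2 = 1/2
β → β = 1/2 → 1/2 = 1/2
(α ↔ (α ↔ α)) ↔ (β → β) = 1/2 ↔ 1/2 = 1/2
((α ↔ α) ↔ α) ↔ ((α ↔ (α ↔ α)) ↔ (β → β)) = 1/2 ↔ 1/2 = 1/2
((¬¬α ↔ (β ↔ α)) → ¬(¬α → β)) → (((α ↔ α) ↔ α) ↔ ((α ↔ (α ↔ α)) ↔ (β → β))) = 1/2 → 1/2 = 1/2
β → α = 1/2 → 1/2 = 1/2
β ↔ (β → α) = 1/2 ↔ 1/2 = 1/2
α → (β ↔ (β → α)) = 1/2 → 1/2 = 1/2
¬(α → (β ↔ (β → α))) = ¬1/2 = 1/2
(((¬¬α ↔ (β ↔ α)) → ¬(¬α → β)) → (((α ↔ α) ↔ α) ↔ ((α ↔ (α ↔ α)) ↔ (β → β)))) → ¬(α → (β ↔ (β → α))) = 1/2 → 1/2 = 1/2
((¬α ↔ (((α ↔ β) → α) ↔ ((β → α) → ¬α))) → ((((β → α) ↔ (β → α)) ↔ ¬((α → β) ↔ α)) → ((((α ↔ β) ↔ β) ↔ ¬(β → β)) ↔ ¬(β ↔ ¬β)))) → ((((¬¬α ↔ (β ↔ α)) → ¬(¬α → β)) → (((α ↔ α) ↔ α) ↔ ((α ↔ (α ↔ α)) ↔ (β → β)))) → ¬(α → (β ↔ (β → α)))) = 1/2 → 1/2 = 1/2

1/2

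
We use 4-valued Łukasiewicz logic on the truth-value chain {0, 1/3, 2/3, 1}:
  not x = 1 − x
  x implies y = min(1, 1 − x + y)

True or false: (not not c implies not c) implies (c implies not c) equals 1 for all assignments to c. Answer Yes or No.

Yes

c = 0 ↦ 1
c = 1/3 ↦ 1
c = 2/3 ↦ 1
c = 1 ↦ 1
Every assignment gives a value ≥ 1.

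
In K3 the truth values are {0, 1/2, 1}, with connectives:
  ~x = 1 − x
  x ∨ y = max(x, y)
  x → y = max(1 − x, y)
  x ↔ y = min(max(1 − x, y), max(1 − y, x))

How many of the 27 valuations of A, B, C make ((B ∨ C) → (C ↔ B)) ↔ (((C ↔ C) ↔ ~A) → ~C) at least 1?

value 1: 5 assignments (counts)
value 1/2: 17 assignments
value 0: 5 assignments
So 5 of the 27 assignments meet the threshold.

5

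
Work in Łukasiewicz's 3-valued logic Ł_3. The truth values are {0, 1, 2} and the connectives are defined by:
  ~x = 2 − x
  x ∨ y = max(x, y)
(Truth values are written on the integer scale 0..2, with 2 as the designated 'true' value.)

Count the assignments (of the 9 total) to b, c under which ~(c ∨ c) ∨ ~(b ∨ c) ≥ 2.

3

b = 0, c = 0 ↦ 2  ≥
b = 0, c = 1 ↦ 1  <
b = 0, c = 2 ↦ 0  <
b = 1, c = 0 ↦ 2  ≥
b = 1, c = 1 ↦ 1  <
b = 1, c = 2 ↦ 0  <
b = 2, c = 0 ↦ 2  ≥
b = 2, c = 1 ↦ 1  <
b = 2, c = 2 ↦ 0  <
So 3 of the 9 assignments meet the threshold.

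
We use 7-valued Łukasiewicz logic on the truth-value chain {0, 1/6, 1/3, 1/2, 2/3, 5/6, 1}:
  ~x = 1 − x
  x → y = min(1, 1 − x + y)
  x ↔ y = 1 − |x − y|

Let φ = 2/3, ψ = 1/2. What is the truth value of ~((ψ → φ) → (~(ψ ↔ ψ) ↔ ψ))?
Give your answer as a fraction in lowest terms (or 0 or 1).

1/2

ψ → φ = 1/2 → 2/3 = 1
ψ ↔ ψ = 1/2 ↔ 1/2 = 1
~(ψ ↔ ψ) = ~1 = 0
~(ψ ↔ ψ) ↔ ψ = 0 ↔ 1/2 = 1/2
(ψ → φ) → (~(ψ ↔ ψ) ↔ ψ) = 1 → 1/2 = 1/2
~((ψ → φ) → (~(ψ ↔ ψ) ↔ ψ)) = ~1/2 = 1/2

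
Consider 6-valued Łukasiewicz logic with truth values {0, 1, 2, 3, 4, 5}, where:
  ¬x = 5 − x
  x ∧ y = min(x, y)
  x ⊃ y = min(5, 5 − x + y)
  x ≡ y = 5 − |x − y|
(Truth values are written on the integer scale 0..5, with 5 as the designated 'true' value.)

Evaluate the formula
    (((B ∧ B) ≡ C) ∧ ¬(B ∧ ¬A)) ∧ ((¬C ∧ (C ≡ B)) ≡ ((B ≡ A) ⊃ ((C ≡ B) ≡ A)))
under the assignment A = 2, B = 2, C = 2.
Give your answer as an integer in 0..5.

B ∧ B = 2 ∧ 2 = 2
(B ∧ B) ≡ C = 2 ≡ 2 = 5
¬A = ¬2 = 3
B ∧ ¬A = 2 ∧ 3 = 2
¬(B ∧ ¬A) = ¬2 = 3
((B ∧ B) ≡ C) ∧ ¬(B ∧ ¬A) = 5 ∧ 3 = 3
¬C = ¬2 = 3
C ≡ B = 2 ≡ 2 = 5
¬C ∧ (C ≡ B) = 3 ∧ 5 = 3
B ≡ A = 2 ≡ 2 = 5
C ≡ B = 2 ≡ 2 = 5
(C ≡ B) ≡ A = 5 ≡ 2 = 2
(B ≡ A) ⊃ ((C ≡ B) ≡ A) = 5 ⊃ 2 = 2
(¬C ∧ (C ≡ B)) ≡ ((B ≡ A) ⊃ ((C ≡ B) ≡ A)) = 3 ≡ 2 = 4
(((B ∧ B) ≡ C) ∧ ¬(B ∧ ¬A)) ∧ ((¬C ∧ (C ≡ B)) ≡ ((B ≡ A) ⊃ ((C ≡ B) ≡ A))) = 3 ∧ 4 = 3

3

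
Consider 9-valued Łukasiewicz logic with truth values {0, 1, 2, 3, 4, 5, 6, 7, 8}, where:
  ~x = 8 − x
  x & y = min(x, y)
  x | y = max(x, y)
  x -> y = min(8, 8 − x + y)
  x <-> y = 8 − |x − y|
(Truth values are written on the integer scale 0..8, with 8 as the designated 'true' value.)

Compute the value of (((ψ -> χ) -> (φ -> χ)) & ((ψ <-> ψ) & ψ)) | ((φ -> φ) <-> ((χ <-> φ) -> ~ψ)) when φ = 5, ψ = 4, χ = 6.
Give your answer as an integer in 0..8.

5

ψ -> χ = 4 -> 6 = 8
φ -> χ = 5 -> 6 = 8
(ψ -> χ) -> (φ -> χ) = 8 -> 8 = 8
ψ <-> ψ = 4 <-> 4 = 8
(ψ <-> ψ) & ψ = 8 & 4 = 4
((ψ -> χ) -> (φ -> χ)) & ((ψ <-> ψ) & ψ) = 8 & 4 = 4
φ -> φ = 5 -> 5 = 8
χ <-> φ = 6 <-> 5 = 7
~ψ = ~4 = 4
(χ <-> φ) -> ~ψ = 7 -> 4 = 5
(φ -> φ) <-> ((χ <-> φ) -> ~ψ) = 8 <-> 5 = 5
(((ψ -> χ) -> (φ -> χ)) & ((ψ <-> ψ) & ψ)) | ((φ -> φ) <-> ((χ <-> φ) -> ~ψ)) = 4 | 5 = 5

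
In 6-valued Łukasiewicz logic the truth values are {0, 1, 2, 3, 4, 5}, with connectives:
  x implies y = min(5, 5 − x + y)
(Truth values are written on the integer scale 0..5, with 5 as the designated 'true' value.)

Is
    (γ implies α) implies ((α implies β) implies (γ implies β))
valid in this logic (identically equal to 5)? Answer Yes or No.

At α = 0, β = 0, γ = 4, for instance:
γ implies α = 4 implies 0 = 1
α implies β = 0 implies 0 = 5
γ implies β = 4 implies 0 = 1
(α implies β) implies (γ implies β) = 5 implies 1 = 1
(γ implies α) implies ((α implies β) implies (γ implies β)) = 1 implies 1 = 5
and checking the remaining 215 assignments likewise gives ≥ 5 in every case.

Yes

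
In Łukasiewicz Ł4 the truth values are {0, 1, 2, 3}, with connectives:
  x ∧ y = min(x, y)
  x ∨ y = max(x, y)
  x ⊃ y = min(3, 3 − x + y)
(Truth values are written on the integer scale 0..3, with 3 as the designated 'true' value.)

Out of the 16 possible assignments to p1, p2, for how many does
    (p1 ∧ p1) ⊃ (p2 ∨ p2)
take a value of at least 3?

p1 = 0, p2 = 0 ↦ 3  ≥
p1 = 0, p2 = 1 ↦ 3  ≥
p1 = 0, p2 = 2 ↦ 3  ≥
p1 = 0, p2 = 3 ↦ 3  ≥
p1 = 1, p2 = 0 ↦ 2  <
p1 = 1, p2 = 1 ↦ 3  ≥
p1 = 1, p2 = 2 ↦ 3  ≥
p1 = 1, p2 = 3 ↦ 3  ≥
p1 = 2, p2 = 0 ↦ 1  <
p1 = 2, p2 = 1 ↦ 2  <
p1 = 2, p2 = 2 ↦ 3  ≥
p1 = 2, p2 = 3 ↦ 3  ≥
p1 = 3, p2 = 0 ↦ 0  <
p1 = 3, p2 = 1 ↦ 1  <
p1 = 3, p2 = 2 ↦ 2  <
p1 = 3, p2 = 3 ↦ 3  ≥
So 10 of the 16 assignments meet the threshold.

10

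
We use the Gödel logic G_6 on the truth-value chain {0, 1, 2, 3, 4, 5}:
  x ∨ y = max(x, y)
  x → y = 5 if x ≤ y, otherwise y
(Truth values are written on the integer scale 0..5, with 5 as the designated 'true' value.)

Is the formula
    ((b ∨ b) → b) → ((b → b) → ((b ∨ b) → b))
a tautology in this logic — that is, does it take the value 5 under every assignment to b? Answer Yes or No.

Yes

b = 0 ↦ 5
b = 1 ↦ 5
b = 2 ↦ 5
b = 3 ↦ 5
b = 4 ↦ 5
b = 5 ↦ 5
Every assignment gives a value ≥ 5.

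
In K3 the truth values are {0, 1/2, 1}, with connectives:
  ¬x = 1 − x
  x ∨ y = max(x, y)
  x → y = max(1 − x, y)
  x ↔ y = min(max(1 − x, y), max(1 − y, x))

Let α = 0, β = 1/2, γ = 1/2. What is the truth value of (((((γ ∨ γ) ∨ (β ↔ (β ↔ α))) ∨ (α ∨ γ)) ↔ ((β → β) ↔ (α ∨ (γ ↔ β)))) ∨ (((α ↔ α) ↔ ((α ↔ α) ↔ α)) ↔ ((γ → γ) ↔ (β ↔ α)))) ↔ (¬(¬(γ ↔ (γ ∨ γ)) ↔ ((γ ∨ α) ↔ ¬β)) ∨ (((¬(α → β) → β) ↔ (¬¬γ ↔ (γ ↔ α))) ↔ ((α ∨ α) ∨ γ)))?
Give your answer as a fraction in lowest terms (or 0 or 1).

γ ∨ γ = 1/2 ∨ 1/2 = 1/2
β ↔ α = 1/2 ↔ 0 = 1/2
β ↔ (β ↔ α) = 1/2 ↔ 1/2 = 1/2
(γ ∨ γ) ∨ (β ↔ (β ↔ α)) = 1/2 ∨ 1/2 = 1/2
α ∨ γ = 0 ∨ 1/2 = 1/2
((γ ∨ γ) ∨ (β ↔ (β ↔ α))) ∨ (α ∨ γ) = 1/2 ∨ 1/2 = 1/2
β → β = 1/2 → 1/2 = 1/2
γ ↔ β = 1/2 ↔ 1/2 = 1/2
α ∨ (γ ↔ β) = 0 ∨ 1/2 = 1/2
(β → β) ↔ (α ∨ (γ ↔ β)) = 1/2 ↔ 1/2 = 1/2
(((γ ∨ γ) ∨ (β ↔ (β ↔ α))) ∨ (α ∨ γ)) ↔ ((β → β) ↔ (α ∨ (γ ↔ β))) = 1/2 ↔ 1/2 = 1/2
α ↔ α = 0 ↔ 0 = 1
α ↔ α = 0 ↔ 0 = 1
(α ↔ α) ↔ α = 1 ↔ 0 = 0
(α ↔ α) ↔ ((α ↔ α) ↔ α) = 1 ↔ 0 = 0
γ → γ = 1/2 → 1/2 = 1/2
β ↔ α = 1/2 ↔ 0 = 1/2
(γ → γ) ↔ (β ↔ α) = 1/2 ↔ 1/2 = 1/2
((α ↔ α) ↔ ((α ↔ α) ↔ α)) ↔ ((γ → γ) ↔ (β ↔ α)) = 0 ↔ 1/2 = 1/2
((((γ ∨ γ) ∨ (β ↔ (β ↔ α))) ∨ (α ∨ γ)) ↔ ((β → β) ↔ (α ∨ (γ ↔ β)))) ∨ (((α ↔ α) ↔ ((α ↔ α) ↔ α)) ↔ ((γ → γ) ↔ (β ↔ α))) = 1/2 ∨ 1/2 = 1/2
γ ∨ γ = 1/2 ∨ 1/2 = 1/2
γ ↔ (γ ∨ γ) = 1/2 ↔ 1/2 = 1/2
¬(γ ↔ (γ ∨ γ)) = ¬1/2 = 1/2
γ ∨ α = 1/2 ∨ 0 = 1/2
¬β = ¬1/2 = 1/2
(γ ∨ α) ↔ ¬β = 1/2 ↔ 1/2 = 1/2
¬(γ ↔ (γ ∨ γ)) ↔ ((γ ∨ α) ↔ ¬β) = 1/2 ↔ 1/2 = 1/2
¬(¬(γ ↔ (γ ∨ γ)) ↔ ((γ ∨ α) ↔ ¬β)) = ¬1/2 = 1/2
α → β = 0 → 1/2 = 1
¬(α → β) = ¬1 = 0
¬(α → β) → β = 0 → 1/2 = 1
¬γ = ¬1/2 = 1/2
¬¬γ = ¬1/2 = 1/2
γ ↔ α = 1/2 ↔ 0 = 1/2
¬¬γ ↔ (γ ↔ α) = 1/2 ↔ 1/2 = 1/2
(¬(α → β) → β) ↔ (¬¬γ ↔ (γ ↔ α)) = 1 ↔ 1/2 = 1/2
α ∨ α = 0 ∨ 0 = 0
(α ∨ α) ∨ γ = 0 ∨ 1/2 = 1/2
((¬(α → β) → β) ↔ (¬¬γ ↔ (γ ↔ α))) ↔ ((α ∨ α) ∨ γ) = 1/2 ↔ 1/2 = 1/2
¬(¬(γ ↔ (γ ∨ γ)) ↔ ((γ ∨ α) ↔ ¬β)) ∨ (((¬(α → β) → β) ↔ (¬¬γ ↔ (γ ↔ α))) ↔ ((α ∨ α) ∨ γ)) = 1/2 ∨ 1/2 = 1/2
(((((γ ∨ γ) ∨ (β ↔ (β ↔ α))) ∨ (α ∨ γ)) ↔ ((β → β) ↔ (α ∨ (γ ↔ β)))) ∨ (((α ↔ α) ↔ ((α ↔ α) ↔ α)) ↔ ((γ → γ) ↔ (β ↔ α)))) ↔ (¬(¬(γ ↔ (γ ∨ γ)) ↔ ((γ ∨ α) ↔ ¬β)) ∨ (((¬(α → β) → β) ↔ (¬¬γ ↔ (γ ↔ α))) ↔ ((α ∨ α) ∨ γ))) = 1/2 ↔ 1/2 = 1/2

1/2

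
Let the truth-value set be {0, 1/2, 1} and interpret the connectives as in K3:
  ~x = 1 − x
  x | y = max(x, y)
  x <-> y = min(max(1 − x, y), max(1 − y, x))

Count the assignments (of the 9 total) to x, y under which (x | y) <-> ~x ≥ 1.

x = 0, y = 0 ↦ 0  <
x = 0, y = 1/2 ↦ 1/2  <
x = 0, y = 1 ↦ 1  ≥
x = 1/2, y = 0 ↦ 1/2  <
x = 1/2, y = 1/2 ↦ 1/2  <
x = 1/2, y = 1 ↦ 1/2  <
x = 1, y = 0 ↦ 0  <
x = 1, y = 1/2 ↦ 0  <
x = 1, y = 1 ↦ 0  <
So 1 of the 9 assignments meets the threshold.

1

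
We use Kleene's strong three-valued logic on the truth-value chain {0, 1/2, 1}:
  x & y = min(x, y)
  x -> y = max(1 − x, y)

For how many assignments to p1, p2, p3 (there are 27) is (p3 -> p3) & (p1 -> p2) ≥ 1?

10

value 1: 10 assignments (counts)
value 1/2: 14 assignments
value 0: 3 assignments
So 10 of the 27 assignments meet the threshold.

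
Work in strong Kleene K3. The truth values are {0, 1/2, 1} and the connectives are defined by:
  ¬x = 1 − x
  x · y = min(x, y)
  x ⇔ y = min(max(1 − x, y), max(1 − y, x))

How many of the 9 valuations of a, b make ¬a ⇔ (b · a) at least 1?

1

a = 0, b = 0 ↦ 0  <
a = 0, b = 1/2 ↦ 0  <
a = 0, b = 1 ↦ 0  <
a = 1/2, b = 0 ↦ 1/2  <
a = 1/2, b = 1/2 ↦ 1/2  <
a = 1/2, b = 1 ↦ 1/2  <
a = 1, b = 0 ↦ 1  ≥
a = 1, b = 1/2 ↦ 1/2  <
a = 1, b = 1 ↦ 0  <
So 1 of the 9 assignments meets the threshold.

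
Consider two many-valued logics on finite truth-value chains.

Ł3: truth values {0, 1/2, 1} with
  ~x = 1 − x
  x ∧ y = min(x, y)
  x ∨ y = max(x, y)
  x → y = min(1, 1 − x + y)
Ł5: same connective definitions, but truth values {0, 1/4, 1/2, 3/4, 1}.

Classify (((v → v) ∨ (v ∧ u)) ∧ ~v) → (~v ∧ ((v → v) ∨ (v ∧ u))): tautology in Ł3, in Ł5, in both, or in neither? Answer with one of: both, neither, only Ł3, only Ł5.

both

In Ł3: every assignment gives 1 — tautology.
In Ł5: every assignment gives 1 — tautology.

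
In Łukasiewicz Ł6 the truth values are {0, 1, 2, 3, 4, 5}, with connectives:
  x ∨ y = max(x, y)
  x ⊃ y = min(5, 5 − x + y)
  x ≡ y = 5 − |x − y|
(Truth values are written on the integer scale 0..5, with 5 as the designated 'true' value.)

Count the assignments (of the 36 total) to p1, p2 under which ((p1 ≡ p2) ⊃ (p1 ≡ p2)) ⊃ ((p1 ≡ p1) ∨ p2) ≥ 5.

value 5: 36 assignments (counts)
So 36 of the 36 assignments meet the threshold.

36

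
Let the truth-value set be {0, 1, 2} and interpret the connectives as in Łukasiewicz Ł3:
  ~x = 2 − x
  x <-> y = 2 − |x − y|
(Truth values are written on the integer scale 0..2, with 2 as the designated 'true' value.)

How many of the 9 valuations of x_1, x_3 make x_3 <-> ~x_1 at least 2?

x_1 = 0, x_3 = 0 ↦ 0  <
x_1 = 0, x_3 = 1 ↦ 1  <
x_1 = 0, x_3 = 2 ↦ 2  ≥
x_1 = 1, x_3 = 0 ↦ 1  <
x_1 = 1, x_3 = 1 ↦ 2  ≥
x_1 = 1, x_3 = 2 ↦ 1  <
x_1 = 2, x_3 = 0 ↦ 2  ≥
x_1 = 2, x_3 = 1 ↦ 1  <
x_1 = 2, x_3 = 2 ↦ 0  <
So 3 of the 9 assignments meet the threshold.

3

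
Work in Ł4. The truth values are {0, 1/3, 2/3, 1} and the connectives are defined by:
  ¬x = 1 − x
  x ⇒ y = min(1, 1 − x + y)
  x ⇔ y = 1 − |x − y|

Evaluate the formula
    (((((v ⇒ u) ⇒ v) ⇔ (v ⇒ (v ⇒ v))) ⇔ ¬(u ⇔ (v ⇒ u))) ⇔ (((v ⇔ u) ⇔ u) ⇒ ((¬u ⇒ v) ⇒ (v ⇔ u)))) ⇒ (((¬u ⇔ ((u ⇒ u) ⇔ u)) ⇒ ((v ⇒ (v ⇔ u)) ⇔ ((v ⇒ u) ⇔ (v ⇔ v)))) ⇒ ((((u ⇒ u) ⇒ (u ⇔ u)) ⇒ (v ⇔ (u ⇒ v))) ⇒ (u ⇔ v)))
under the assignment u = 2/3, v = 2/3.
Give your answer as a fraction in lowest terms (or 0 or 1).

v ⇒ u = 2/3 ⇒ 2/3 = 1
(v ⇒ u) ⇒ v = 1 ⇒ 2/3 = 2/3
v ⇒ v = 2/3 ⇒ 2/3 = 1
v ⇒ (v ⇒ v) = 2/3 ⇒ 1 = 1
((v ⇒ u) ⇒ v) ⇔ (v ⇒ (v ⇒ v)) = 2/3 ⇔ 1 = 2/3
v ⇒ u = 2/3 ⇒ 2/3 = 1
u ⇔ (v ⇒ u) = 2/3 ⇔ 1 = 2/3
¬(u ⇔ (v ⇒ u)) = ¬2/3 = 1/3
(((v ⇒ u) ⇒ v) ⇔ (v ⇒ (v ⇒ v))) ⇔ ¬(u ⇔ (v ⇒ u)) = 2/3 ⇔ 1/3 = 2/3
v ⇔ u = 2/3 ⇔ 2/3 = 1
(v ⇔ u) ⇔ u = 1 ⇔ 2/3 = 2/3
¬u = ¬2/3 = 1/3
¬u ⇒ v = 1/3 ⇒ 2/3 = 1
v ⇔ u = 2/3 ⇔ 2/3 = 1
(¬u ⇒ v) ⇒ (v ⇔ u) = 1 ⇒ 1 = 1
((v ⇔ u) ⇔ u) ⇒ ((¬u ⇒ v) ⇒ (v ⇔ u)) = 2/3 ⇒ 1 = 1
((((v ⇒ u) ⇒ v) ⇔ (v ⇒ (v ⇒ v))) ⇔ ¬(u ⇔ (v ⇒ u))) ⇔ (((v ⇔ u) ⇔ u) ⇒ ((¬u ⇒ v) ⇒ (v ⇔ u))) = 2/3 ⇔ 1 = 2/3
¬u = ¬2/3 = 1/3
u ⇒ u = 2/3 ⇒ 2/3 = 1
(u ⇒ u) ⇔ u = 1 ⇔ 2/3 = 2/3
¬u ⇔ ((u ⇒ u) ⇔ u) = 1/3 ⇔ 2/3 = 2/3
v ⇔ u = 2/3 ⇔ 2/3 = 1
v ⇒ (v ⇔ u) = 2/3 ⇒ 1 = 1
v ⇒ u = 2/3 ⇒ 2/3 = 1
v ⇔ v = 2/3 ⇔ 2/3 = 1
(v ⇒ u) ⇔ (v ⇔ v) = 1 ⇔ 1 = 1
(v ⇒ (v ⇔ u)) ⇔ ((v ⇒ u) ⇔ (v ⇔ v)) = 1 ⇔ 1 = 1
(¬u ⇔ ((u ⇒ u) ⇔ u)) ⇒ ((v ⇒ (v ⇔ u)) ⇔ ((v ⇒ u) ⇔ (v ⇔ v))) = 2/3 ⇒ 1 = 1
u ⇒ u = 2/3 ⇒ 2/3 = 1
u ⇔ u = 2/3 ⇔ 2/3 = 1
(u ⇒ u) ⇒ (u ⇔ u) = 1 ⇒ 1 = 1
u ⇒ v = 2/3 ⇒ 2/3 = 1
v ⇔ (u ⇒ v) = 2/3 ⇔ 1 = 2/3
((u ⇒ u) ⇒ (u ⇔ u)) ⇒ (v ⇔ (u ⇒ v)) = 1 ⇒ 2/3 = 2/3
u ⇔ v = 2/3 ⇔ 2/3 = 1
(((u ⇒ u) ⇒ (u ⇔ u)) ⇒ (v ⇔ (u ⇒ v))) ⇒ (u ⇔ v) = 2/3 ⇒ 1 = 1
((¬u ⇔ ((u ⇒ u) ⇔ u)) ⇒ ((v ⇒ (v ⇔ u)) ⇔ ((v ⇒ u) ⇔ (v ⇔ v)))) ⇒ ((((u ⇒ u) ⇒ (u ⇔ u)) ⇒ (v ⇔ (u ⇒ v))) ⇒ (u ⇔ v)) = 1 ⇒ 1 = 1
(((((v ⇒ u) ⇒ v) ⇔ (v ⇒ (v ⇒ v))) ⇔ ¬(u ⇔ (v ⇒ u))) ⇔ (((v ⇔ u) ⇔ u) ⇒ ((¬u ⇒ v) ⇒ (v ⇔ u)))) ⇒ (((¬u ⇔ ((u ⇒ u) ⇔ u)) ⇒ ((v ⇒ (v ⇔ u)) ⇔ ((v ⇒ u) ⇔ (v ⇔ v)))) ⇒ ((((u ⇒ u) ⇒ (u ⇔ u)) ⇒ (v ⇔ (u ⇒ v))) ⇒ (u ⇔ v))) = 2/3 ⇒ 1 = 1

1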